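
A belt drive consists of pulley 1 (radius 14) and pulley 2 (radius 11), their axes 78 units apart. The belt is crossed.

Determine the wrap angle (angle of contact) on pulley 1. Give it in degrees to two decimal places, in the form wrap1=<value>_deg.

crossed belt: β = asin((r1+r2)/C) = asin(25/78) = 18.6939°
wrap1 = wrap2 = π + 2β = 217.3879°

wrap1=217.39_deg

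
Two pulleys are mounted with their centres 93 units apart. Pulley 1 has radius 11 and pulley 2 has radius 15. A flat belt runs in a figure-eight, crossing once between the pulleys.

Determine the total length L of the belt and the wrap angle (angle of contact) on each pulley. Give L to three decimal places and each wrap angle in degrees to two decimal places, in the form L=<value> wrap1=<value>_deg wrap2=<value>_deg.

crossed belt: β = asin((r1+r2)/C) = asin(26/93) = 16.2345°
wrap1 = wrap2 = π + 2β = 212.4691°
tangent length = C·cosβ = 89.2917
L = (r1+r2)·wrap + 2·C·cosβ = 26·3.7083 + 2·89.2917 = 274.9987

L=274.999 wrap1=212.47_deg wrap2=212.47_deg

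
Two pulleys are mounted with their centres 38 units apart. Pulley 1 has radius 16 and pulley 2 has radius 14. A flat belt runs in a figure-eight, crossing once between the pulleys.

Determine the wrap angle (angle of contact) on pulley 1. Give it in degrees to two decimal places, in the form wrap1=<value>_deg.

crossed belt: β = asin((r1+r2)/C) = asin(30/38) = 52.1364°
wrap1 = wrap2 = π + 2β = 284.2727°

wrap1=284.27_deg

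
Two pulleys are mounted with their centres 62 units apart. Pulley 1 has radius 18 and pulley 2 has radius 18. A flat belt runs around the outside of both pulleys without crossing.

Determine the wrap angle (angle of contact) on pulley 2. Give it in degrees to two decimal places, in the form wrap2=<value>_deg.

wrap2=180.00_deg

open belt: β = asin((r2−r1)/C) = asin(0/62) = 0.0000°
wrap1 = π − 2β = 180.0000°
wrap2 = π + 2β = 180.0000°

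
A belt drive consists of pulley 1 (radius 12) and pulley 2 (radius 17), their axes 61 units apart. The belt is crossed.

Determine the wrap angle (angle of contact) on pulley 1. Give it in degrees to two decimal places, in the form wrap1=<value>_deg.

wrap1=236.77_deg

crossed belt: β = asin((r1+r2)/C) = asin(29/61) = 28.3860°
wrap1 = wrap2 = π + 2β = 236.7721°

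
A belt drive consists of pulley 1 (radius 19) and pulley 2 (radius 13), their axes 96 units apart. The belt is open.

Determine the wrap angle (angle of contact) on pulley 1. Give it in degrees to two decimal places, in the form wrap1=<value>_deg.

wrap1=187.17_deg

open belt: β = asin((r2−r1)/C) = asin(-6/96) = -3.5833°
wrap1 = π − 2β = 187.1666°
wrap2 = π + 2β = 172.8334°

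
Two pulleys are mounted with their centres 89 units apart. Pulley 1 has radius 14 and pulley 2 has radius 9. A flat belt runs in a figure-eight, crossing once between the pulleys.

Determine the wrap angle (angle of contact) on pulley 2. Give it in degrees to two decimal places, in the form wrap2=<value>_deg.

wrap2=209.95_deg

crossed belt: β = asin((r1+r2)/C) = asin(23/89) = 14.9767°
wrap1 = wrap2 = π + 2β = 209.9535°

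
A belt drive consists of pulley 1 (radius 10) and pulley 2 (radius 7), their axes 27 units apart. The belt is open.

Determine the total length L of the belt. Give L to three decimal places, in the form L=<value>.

L=107.741

open belt: β = asin((r2−r1)/C) = asin(-3/27) = -6.3794°
wrap1 = π − 2β = 192.7587°
wrap2 = π + 2β = 167.2413°
tangent length = C·cosβ = 26.8328
L = r1·wrap1 + r2·wrap2 + 2·C·cosβ = 10·3.3643 + 7·2.9189 + 2·26.8328 = 107.7408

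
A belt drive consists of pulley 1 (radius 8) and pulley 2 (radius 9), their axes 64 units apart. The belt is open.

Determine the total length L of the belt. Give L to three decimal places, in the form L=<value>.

open belt: β = asin((r2−r1)/C) = asin(1/64) = 0.8953°
wrap1 = π − 2β = 178.2094°
wrap2 = π + 2β = 181.7906°
tangent length = C·cosβ = 63.9922
L = r1·wrap1 + r2·wrap2 + 2·C·cosβ = 8·3.1103 + 9·3.1728 + 2·63.9922 = 181.4227

L=181.423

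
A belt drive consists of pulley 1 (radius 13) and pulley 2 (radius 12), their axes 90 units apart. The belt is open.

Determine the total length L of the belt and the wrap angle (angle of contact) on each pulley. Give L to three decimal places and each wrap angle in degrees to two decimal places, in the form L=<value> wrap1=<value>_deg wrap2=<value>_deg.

L=258.551 wrap1=181.27_deg wrap2=178.73_deg

open belt: β = asin((r2−r1)/C) = asin(-1/90) = -0.6366°
wrap1 = π − 2β = 181.2733°
wrap2 = π + 2β = 178.7267°
tangent length = C·cosβ = 89.9944
L = r1·wrap1 + r2·wrap2 + 2·C·cosβ = 13·3.1638 + 12·3.1194 + 2·89.9944 = 258.5509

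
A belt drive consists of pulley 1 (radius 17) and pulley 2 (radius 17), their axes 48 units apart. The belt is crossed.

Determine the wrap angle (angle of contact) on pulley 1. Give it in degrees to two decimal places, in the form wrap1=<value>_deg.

wrap1=270.20_deg

crossed belt: β = asin((r1+r2)/C) = asin(34/48) = 45.0995°
wrap1 = wrap2 = π + 2β = 270.1989°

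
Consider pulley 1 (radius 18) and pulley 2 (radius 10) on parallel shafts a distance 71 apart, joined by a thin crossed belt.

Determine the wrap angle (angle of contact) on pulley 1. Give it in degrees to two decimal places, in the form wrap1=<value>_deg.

crossed belt: β = asin((r1+r2)/C) = asin(28/71) = 23.2265°
wrap1 = wrap2 = π + 2β = 226.4529°

wrap1=226.45_deg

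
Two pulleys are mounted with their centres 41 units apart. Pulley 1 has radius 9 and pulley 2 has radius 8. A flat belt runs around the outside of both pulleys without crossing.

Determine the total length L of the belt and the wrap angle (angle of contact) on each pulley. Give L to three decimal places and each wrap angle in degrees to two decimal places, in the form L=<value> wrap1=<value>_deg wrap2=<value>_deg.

open belt: β = asin((r2−r1)/C) = asin(-1/41) = -1.3976°
wrap1 = π − 2β = 182.7952°
wrap2 = π + 2β = 177.2048°
tangent length = C·cosβ = 40.9878
L = r1·wrap1 + r2·wrap2 + 2·C·cosβ = 9·3.1904 + 8·3.0928 + 2·40.9878 = 135.4315

L=135.431 wrap1=182.80_deg wrap2=177.20_deg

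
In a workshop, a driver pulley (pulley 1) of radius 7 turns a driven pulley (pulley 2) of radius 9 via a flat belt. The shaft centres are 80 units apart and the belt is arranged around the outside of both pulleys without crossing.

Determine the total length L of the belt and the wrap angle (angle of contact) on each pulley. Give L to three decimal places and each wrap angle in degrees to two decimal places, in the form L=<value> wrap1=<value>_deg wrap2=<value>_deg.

L=210.315 wrap1=177.13_deg wrap2=182.87_deg

open belt: β = asin((r2−r1)/C) = asin(2/80) = 1.4325°
wrap1 = π − 2β = 177.1349°
wrap2 = π + 2β = 182.8651°
tangent length = C·cosβ = 79.9750
L = r1·wrap1 + r2·wrap2 + 2·C·cosβ = 7·3.0916 + 9·3.1916 + 2·79.9750 = 210.3155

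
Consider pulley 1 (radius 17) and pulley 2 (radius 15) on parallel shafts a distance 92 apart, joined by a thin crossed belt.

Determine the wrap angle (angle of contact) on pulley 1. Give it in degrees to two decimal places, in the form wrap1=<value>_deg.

crossed belt: β = asin((r1+r2)/C) = asin(32/92) = 20.3544°
wrap1 = wrap2 = π + 2β = 220.7088°

wrap1=220.71_deg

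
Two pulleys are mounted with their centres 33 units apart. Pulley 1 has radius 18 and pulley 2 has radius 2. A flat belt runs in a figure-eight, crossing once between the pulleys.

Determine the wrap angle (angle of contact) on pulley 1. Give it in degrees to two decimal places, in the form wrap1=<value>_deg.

wrap1=254.61_deg

crossed belt: β = asin((r1+r2)/C) = asin(20/33) = 37.3052°
wrap1 = wrap2 = π + 2β = 254.6104°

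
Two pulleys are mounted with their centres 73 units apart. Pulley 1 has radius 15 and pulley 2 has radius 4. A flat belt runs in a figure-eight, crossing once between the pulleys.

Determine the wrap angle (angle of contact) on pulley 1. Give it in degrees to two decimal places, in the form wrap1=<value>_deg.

crossed belt: β = asin((r1+r2)/C) = asin(19/73) = 15.0863°
wrap1 = wrap2 = π + 2β = 210.1726°

wrap1=210.17_deg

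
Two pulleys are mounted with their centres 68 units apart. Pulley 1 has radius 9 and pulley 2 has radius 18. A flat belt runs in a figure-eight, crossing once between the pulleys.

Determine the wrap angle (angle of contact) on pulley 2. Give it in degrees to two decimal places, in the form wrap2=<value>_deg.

crossed belt: β = asin((r1+r2)/C) = asin(27/68) = 23.3944°
wrap1 = wrap2 = π + 2β = 226.7889°

wrap2=226.79_deg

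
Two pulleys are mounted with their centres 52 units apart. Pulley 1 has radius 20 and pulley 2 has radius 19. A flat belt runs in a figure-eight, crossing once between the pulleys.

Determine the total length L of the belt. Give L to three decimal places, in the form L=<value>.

L=257.460

crossed belt: β = asin((r1+r2)/C) = asin(39/52) = 48.5904°
wrap1 = wrap2 = π + 2β = 277.1808°
tangent length = C·cosβ = 34.3948
L = (r1+r2)·wrap + 2·C·cosβ = 39·4.8377 + 2·34.3948 = 257.4605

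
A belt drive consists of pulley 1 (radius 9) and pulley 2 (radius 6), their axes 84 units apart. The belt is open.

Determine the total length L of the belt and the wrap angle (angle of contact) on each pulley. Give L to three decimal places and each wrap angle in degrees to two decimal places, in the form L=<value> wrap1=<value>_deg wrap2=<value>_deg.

open belt: β = asin((r2−r1)/C) = asin(-3/84) = -2.0467°
wrap1 = π − 2β = 184.0934°
wrap2 = π + 2β = 175.9066°
tangent length = C·cosβ = 83.9464
L = r1·wrap1 + r2·wrap2 + 2·C·cosβ = 9·3.2130 + 6·3.0701 + 2·83.9464 = 215.2310

L=215.231 wrap1=184.09_deg wrap2=175.91_deg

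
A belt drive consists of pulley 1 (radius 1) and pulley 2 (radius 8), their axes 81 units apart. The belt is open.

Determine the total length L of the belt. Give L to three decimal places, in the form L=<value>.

L=190.880

open belt: β = asin((r2−r1)/C) = asin(7/81) = 4.9577°
wrap1 = π − 2β = 170.0847°
wrap2 = π + 2β = 189.9153°
tangent length = C·cosβ = 80.6970
L = r1·wrap1 + r2·wrap2 + 2·C·cosβ = 1·2.9685 + 8·3.3146 + 2·80.6970 = 190.8796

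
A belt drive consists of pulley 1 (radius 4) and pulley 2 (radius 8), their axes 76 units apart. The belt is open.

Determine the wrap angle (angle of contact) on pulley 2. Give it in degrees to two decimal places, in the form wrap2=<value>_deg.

open belt: β = asin((r2−r1)/C) = asin(4/76) = 3.0170°
wrap1 = π − 2β = 173.9661°
wrap2 = π + 2β = 186.0339°

wrap2=186.03_deg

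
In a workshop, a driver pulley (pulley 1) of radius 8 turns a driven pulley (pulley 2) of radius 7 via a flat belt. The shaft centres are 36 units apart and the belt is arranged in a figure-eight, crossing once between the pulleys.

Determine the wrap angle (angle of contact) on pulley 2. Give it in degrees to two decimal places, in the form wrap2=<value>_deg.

wrap2=229.25_deg

crossed belt: β = asin((r1+r2)/C) = asin(15/36) = 24.6243°
wrap1 = wrap2 = π + 2β = 229.2486°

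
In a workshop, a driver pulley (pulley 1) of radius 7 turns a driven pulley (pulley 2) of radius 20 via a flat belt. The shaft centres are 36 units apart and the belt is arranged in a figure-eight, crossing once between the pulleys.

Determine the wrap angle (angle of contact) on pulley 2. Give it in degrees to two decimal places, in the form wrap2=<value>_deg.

wrap2=277.18_deg

crossed belt: β = asin((r1+r2)/C) = asin(27/36) = 48.5904°
wrap1 = wrap2 = π + 2β = 277.1808°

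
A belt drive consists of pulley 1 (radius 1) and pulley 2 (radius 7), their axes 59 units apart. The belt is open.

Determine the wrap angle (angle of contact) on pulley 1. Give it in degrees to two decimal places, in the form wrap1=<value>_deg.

open belt: β = asin((r2−r1)/C) = asin(6/59) = 5.8368°
wrap1 = π − 2β = 168.3264°
wrap2 = π + 2β = 191.6736°

wrap1=168.33_deg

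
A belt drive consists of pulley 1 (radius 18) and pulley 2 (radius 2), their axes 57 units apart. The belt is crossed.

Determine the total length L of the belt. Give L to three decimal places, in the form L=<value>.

crossed belt: β = asin((r1+r2)/C) = asin(20/57) = 20.5410°
wrap1 = wrap2 = π + 2β = 221.0820°
tangent length = C·cosβ = 53.3760
L = (r1+r2)·wrap + 2·C·cosβ = 20·3.8586 + 2·53.3760 = 183.9242

L=183.924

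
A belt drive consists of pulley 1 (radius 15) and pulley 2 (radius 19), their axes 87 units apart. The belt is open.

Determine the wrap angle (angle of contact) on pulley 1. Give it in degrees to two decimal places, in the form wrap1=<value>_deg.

open belt: β = asin((r2−r1)/C) = asin(4/87) = 2.6352°
wrap1 = π − 2β = 174.7296°
wrap2 = π + 2β = 185.2704°

wrap1=174.73_deg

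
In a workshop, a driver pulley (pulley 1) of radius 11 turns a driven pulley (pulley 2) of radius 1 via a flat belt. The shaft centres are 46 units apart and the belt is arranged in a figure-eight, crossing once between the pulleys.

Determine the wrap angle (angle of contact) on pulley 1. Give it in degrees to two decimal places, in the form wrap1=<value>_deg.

crossed belt: β = asin((r1+r2)/C) = asin(12/46) = 15.1217°
wrap1 = wrap2 = π + 2β = 210.2433°

wrap1=210.24_deg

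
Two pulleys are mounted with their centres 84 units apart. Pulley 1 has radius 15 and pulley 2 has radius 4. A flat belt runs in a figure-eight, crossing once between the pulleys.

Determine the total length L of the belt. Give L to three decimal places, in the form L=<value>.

crossed belt: β = asin((r1+r2)/C) = asin(19/84) = 13.0729°
wrap1 = wrap2 = π + 2β = 206.1458°
tangent length = C·cosβ = 81.8230
L = (r1+r2)·wrap + 2·C·cosβ = 19·3.5979 + 2·81.8230 = 232.0065

L=232.006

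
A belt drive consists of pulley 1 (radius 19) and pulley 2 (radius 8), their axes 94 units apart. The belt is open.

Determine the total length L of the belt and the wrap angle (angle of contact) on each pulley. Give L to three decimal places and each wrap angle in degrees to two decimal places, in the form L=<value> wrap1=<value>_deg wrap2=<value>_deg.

L=274.112 wrap1=193.44_deg wrap2=166.56_deg

open belt: β = asin((r2−r1)/C) = asin(-11/94) = -6.7202°
wrap1 = π − 2β = 193.4404°
wrap2 = π + 2β = 166.5596°
tangent length = C·cosβ = 93.3542
L = r1·wrap1 + r2·wrap2 + 2·C·cosβ = 19·3.3762 + 8·2.9070 + 2·93.3542 = 274.1117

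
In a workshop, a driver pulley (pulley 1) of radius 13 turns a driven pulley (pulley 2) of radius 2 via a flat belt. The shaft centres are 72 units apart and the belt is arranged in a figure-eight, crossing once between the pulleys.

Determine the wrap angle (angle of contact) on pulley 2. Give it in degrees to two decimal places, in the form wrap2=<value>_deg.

wrap2=204.05_deg

crossed belt: β = asin((r1+r2)/C) = asin(15/72) = 12.0247°
wrap1 = wrap2 = π + 2β = 204.0494°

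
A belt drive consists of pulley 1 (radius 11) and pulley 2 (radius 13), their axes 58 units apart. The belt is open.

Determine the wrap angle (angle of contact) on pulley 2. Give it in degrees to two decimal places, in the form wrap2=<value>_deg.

open belt: β = asin((r2−r1)/C) = asin(2/58) = 1.9761°
wrap1 = π − 2β = 176.0478°
wrap2 = π + 2β = 183.9522°

wrap2=183.95_deg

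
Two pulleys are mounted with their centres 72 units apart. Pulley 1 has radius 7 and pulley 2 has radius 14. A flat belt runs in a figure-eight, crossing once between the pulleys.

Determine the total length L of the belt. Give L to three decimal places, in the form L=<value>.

crossed belt: β = asin((r1+r2)/C) = asin(21/72) = 16.9578°
wrap1 = wrap2 = π + 2β = 213.9155°
tangent length = C·cosβ = 68.8694
L = (r1+r2)·wrap + 2·C·cosβ = 21·3.7335 + 2·68.8694 = 216.1430

L=216.143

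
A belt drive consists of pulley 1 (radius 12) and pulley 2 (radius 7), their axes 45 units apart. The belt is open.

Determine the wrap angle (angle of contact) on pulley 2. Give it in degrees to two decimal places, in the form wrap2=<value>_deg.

open belt: β = asin((r2−r1)/C) = asin(-5/45) = -6.3794°
wrap1 = π − 2β = 192.7587°
wrap2 = π + 2β = 167.2413°

wrap2=167.24_deg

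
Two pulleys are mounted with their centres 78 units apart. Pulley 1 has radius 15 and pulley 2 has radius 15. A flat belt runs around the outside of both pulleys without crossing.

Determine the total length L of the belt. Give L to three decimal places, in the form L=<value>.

open belt: β = asin((r2−r1)/C) = asin(0/78) = 0.0000°
wrap1 = π − 2β = 180.0000°
wrap2 = π + 2β = 180.0000°
tangent length = C·cosβ = 78.0000
L = r1·wrap1 + r2·wrap2 + 2·C·cosβ = 15·3.1416 + 15·3.1416 + 2·78.0000 = 250.2478

L=250.248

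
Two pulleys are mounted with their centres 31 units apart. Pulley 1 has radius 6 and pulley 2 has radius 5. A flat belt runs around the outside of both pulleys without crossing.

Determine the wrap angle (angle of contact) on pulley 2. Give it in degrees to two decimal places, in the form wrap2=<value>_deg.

wrap2=176.30_deg

open belt: β = asin((r2−r1)/C) = asin(-1/31) = -1.8486°
wrap1 = π − 2β = 183.6971°
wrap2 = π + 2β = 176.3029°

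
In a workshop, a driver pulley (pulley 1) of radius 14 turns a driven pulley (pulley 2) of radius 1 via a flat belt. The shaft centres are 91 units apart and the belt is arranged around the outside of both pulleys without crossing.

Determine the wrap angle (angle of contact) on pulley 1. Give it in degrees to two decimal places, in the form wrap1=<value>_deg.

wrap1=196.43_deg

open belt: β = asin((r2−r1)/C) = asin(-13/91) = -8.2132°
wrap1 = π − 2β = 196.4264°
wrap2 = π + 2β = 163.5736°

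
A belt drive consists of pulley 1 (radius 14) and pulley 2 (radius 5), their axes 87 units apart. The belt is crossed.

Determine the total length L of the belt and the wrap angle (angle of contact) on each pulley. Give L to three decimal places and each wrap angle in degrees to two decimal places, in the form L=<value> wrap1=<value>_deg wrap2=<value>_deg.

L=237.856 wrap1=205.23_deg wrap2=205.23_deg

crossed belt: β = asin((r1+r2)/C) = asin(19/87) = 12.6145°
wrap1 = wrap2 = π + 2β = 205.2291°
tangent length = C·cosβ = 84.8999
L = (r1+r2)·wrap + 2·C·cosβ = 19·3.5819 + 2·84.8999 = 237.8564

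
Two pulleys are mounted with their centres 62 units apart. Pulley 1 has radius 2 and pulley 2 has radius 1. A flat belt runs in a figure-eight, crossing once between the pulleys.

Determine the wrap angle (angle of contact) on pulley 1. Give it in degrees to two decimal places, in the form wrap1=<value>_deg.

wrap1=185.55_deg

crossed belt: β = asin((r1+r2)/C) = asin(3/62) = 2.7735°
wrap1 = wrap2 = π + 2β = 185.5469°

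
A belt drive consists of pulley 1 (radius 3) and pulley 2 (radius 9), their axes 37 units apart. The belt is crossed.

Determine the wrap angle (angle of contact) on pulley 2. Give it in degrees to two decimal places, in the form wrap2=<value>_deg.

crossed belt: β = asin((r1+r2)/C) = asin(12/37) = 18.9246°
wrap1 = wrap2 = π + 2β = 217.8493°

wrap2=217.85_deg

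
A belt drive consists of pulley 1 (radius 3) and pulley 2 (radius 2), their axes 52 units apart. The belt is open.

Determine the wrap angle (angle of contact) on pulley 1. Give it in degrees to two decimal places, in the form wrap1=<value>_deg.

open belt: β = asin((r2−r1)/C) = asin(-1/52) = -1.1019°
wrap1 = π − 2β = 182.2038°
wrap2 = π + 2β = 177.7962°

wrap1=182.20_deg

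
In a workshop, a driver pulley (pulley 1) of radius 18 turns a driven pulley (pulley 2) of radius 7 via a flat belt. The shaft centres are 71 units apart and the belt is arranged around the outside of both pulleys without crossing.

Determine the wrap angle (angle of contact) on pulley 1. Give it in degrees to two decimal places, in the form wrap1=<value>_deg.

open belt: β = asin((r2−r1)/C) = asin(-11/71) = -8.9127°
wrap1 = π − 2β = 197.8254°
wrap2 = π + 2β = 162.1746°

wrap1=197.83_deg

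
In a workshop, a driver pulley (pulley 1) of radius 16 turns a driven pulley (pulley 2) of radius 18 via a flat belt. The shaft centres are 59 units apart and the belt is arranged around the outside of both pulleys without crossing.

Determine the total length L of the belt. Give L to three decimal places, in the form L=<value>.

open belt: β = asin((r2−r1)/C) = asin(2/59) = 1.9426°
wrap1 = π − 2β = 176.1148°
wrap2 = π + 2β = 183.8852°
tangent length = C·cosβ = 58.9661
L = r1·wrap1 + r2·wrap2 + 2·C·cosβ = 16·3.0738 + 18·3.2094 + 2·58.9661 = 224.8820

L=224.882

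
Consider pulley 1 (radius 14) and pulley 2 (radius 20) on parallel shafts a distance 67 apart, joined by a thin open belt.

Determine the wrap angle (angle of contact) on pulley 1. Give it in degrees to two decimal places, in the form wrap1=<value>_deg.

wrap1=169.72_deg

open belt: β = asin((r2−r1)/C) = asin(6/67) = 5.1378°
wrap1 = π − 2β = 169.7243°
wrap2 = π + 2β = 190.2757°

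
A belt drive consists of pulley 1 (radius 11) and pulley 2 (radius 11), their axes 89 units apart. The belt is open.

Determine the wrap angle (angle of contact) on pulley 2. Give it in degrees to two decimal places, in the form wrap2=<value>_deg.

wrap2=180.00_deg

open belt: β = asin((r2−r1)/C) = asin(0/89) = 0.0000°
wrap1 = π − 2β = 180.0000°
wrap2 = π + 2β = 180.0000°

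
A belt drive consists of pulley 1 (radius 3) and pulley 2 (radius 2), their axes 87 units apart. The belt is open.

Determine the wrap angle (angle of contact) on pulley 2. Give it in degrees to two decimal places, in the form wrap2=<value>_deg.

open belt: β = asin((r2−r1)/C) = asin(-1/87) = -0.6586°
wrap1 = π − 2β = 181.3172°
wrap2 = π + 2β = 178.6828°

wrap2=178.68_deg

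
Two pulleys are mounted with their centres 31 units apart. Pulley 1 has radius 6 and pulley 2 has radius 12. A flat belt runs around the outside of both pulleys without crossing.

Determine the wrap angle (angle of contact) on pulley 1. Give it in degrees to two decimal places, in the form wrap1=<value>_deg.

wrap1=157.68_deg

open belt: β = asin((r2−r1)/C) = asin(6/31) = 11.1599°
wrap1 = π − 2β = 157.6801°
wrap2 = π + 2β = 202.3199°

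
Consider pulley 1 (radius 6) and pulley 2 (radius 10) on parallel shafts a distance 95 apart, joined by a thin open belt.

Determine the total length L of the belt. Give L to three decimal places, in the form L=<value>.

open belt: β = asin((r2−r1)/C) = asin(4/95) = 2.4132°
wrap1 = π − 2β = 175.1737°
wrap2 = π + 2β = 184.8263°
tangent length = C·cosβ = 94.9158
L = r1·wrap1 + r2·wrap2 + 2·C·cosβ = 6·3.0574 + 10·3.2258 + 2·94.9158 = 240.4339

L=240.434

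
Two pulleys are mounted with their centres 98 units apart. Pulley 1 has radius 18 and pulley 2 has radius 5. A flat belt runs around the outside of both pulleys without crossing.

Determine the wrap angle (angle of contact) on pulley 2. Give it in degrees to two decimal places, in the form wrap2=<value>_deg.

wrap2=164.75_deg

open belt: β = asin((r2−r1)/C) = asin(-13/98) = -7.6229°
wrap1 = π − 2β = 195.2459°
wrap2 = π + 2β = 164.7541°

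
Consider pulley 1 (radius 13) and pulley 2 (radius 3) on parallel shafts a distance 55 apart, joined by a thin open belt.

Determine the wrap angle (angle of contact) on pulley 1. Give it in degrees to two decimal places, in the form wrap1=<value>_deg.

open belt: β = asin((r2−r1)/C) = asin(-10/55) = -10.4757°
wrap1 = π − 2β = 200.9514°
wrap2 = π + 2β = 159.0486°

wrap1=200.95_deg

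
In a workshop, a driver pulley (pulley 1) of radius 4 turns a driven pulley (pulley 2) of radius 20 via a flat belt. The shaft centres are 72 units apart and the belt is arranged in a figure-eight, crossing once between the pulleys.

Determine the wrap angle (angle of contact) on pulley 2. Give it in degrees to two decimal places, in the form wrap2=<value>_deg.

crossed belt: β = asin((r1+r2)/C) = asin(24/72) = 19.4712°
wrap1 = wrap2 = π + 2β = 218.9424°

wrap2=218.94_deg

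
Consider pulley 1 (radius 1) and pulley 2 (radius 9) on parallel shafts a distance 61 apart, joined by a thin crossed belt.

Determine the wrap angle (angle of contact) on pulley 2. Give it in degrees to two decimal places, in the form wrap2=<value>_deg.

wrap2=198.87_deg

crossed belt: β = asin((r1+r2)/C) = asin(10/61) = 9.4353°
wrap1 = wrap2 = π + 2β = 198.8707°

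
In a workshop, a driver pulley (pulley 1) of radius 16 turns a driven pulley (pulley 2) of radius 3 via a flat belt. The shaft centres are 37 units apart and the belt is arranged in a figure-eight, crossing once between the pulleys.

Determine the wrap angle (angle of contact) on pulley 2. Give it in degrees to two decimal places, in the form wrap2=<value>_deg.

crossed belt: β = asin((r1+r2)/C) = asin(19/37) = 30.8981°
wrap1 = wrap2 = π + 2β = 241.7963°

wrap2=241.80_deg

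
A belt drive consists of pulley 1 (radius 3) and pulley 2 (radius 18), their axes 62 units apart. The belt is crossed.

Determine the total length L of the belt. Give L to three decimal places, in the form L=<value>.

crossed belt: β = asin((r1+r2)/C) = asin(21/62) = 19.7983°
wrap1 = wrap2 = π + 2β = 219.5966°
tangent length = C·cosβ = 58.3352
L = (r1+r2)·wrap + 2·C·cosβ = 21·3.8327 + 2·58.3352 = 197.1568

L=197.157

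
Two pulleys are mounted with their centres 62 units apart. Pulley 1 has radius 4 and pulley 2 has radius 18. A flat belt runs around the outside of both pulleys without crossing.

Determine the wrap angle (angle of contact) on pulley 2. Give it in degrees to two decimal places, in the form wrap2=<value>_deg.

open belt: β = asin((r2−r1)/C) = asin(14/62) = 13.0503°
wrap1 = π − 2β = 153.8994°
wrap2 = π + 2β = 206.1006°

wrap2=206.10_deg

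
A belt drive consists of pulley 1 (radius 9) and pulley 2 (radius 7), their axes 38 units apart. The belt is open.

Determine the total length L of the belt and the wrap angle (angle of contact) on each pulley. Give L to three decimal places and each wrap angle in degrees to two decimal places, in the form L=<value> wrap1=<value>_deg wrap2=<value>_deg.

L=126.371 wrap1=186.03_deg wrap2=173.97_deg

open belt: β = asin((r2−r1)/C) = asin(-2/38) = -3.0170°
wrap1 = π − 2β = 186.0339°
wrap2 = π + 2β = 173.9661°
tangent length = C·cosβ = 37.9473
L = r1·wrap1 + r2·wrap2 + 2·C·cosβ = 9·3.2469 + 7·3.0363 + 2·37.9473 = 126.3708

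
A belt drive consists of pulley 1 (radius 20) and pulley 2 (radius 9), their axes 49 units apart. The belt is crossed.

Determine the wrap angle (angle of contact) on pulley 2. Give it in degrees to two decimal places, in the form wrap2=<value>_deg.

crossed belt: β = asin((r1+r2)/C) = asin(29/49) = 36.2875°
wrap1 = wrap2 = π + 2β = 252.5749°

wrap2=252.57_deg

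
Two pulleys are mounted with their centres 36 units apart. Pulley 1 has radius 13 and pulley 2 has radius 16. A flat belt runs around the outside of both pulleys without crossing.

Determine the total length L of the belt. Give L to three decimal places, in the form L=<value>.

open belt: β = asin((r2−r1)/C) = asin(3/36) = 4.7802°
wrap1 = π − 2β = 170.4396°
wrap2 = π + 2β = 189.5604°
tangent length = C·cosβ = 35.8748
L = r1·wrap1 + r2·wrap2 + 2·C·cosβ = 13·2.9747 + 16·3.3085 + 2·35.8748 = 163.3563

L=163.356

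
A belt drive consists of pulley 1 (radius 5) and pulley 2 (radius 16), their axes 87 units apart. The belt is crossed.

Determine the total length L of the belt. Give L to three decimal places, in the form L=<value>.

crossed belt: β = asin((r1+r2)/C) = asin(21/87) = 13.9680°
wrap1 = wrap2 = π + 2β = 207.9359°
tangent length = C·cosβ = 84.4275
L = (r1+r2)·wrap + 2·C·cosβ = 21·3.6292 + 2·84.4275 = 245.0675

L=245.067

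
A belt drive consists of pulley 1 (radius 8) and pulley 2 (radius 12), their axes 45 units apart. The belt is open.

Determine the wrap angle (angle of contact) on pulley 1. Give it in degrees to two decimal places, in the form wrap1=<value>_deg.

wrap1=169.80_deg

open belt: β = asin((r2−r1)/C) = asin(4/45) = 5.0997°
wrap1 = π − 2β = 169.8006°
wrap2 = π + 2β = 190.1994°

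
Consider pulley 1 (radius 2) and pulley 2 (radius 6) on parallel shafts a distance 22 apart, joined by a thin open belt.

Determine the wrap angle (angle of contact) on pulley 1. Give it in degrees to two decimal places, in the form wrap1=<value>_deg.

open belt: β = asin((r2−r1)/C) = asin(4/22) = 10.4757°
wrap1 = π − 2β = 159.0486°
wrap2 = π + 2β = 200.9514°

wrap1=159.05_deg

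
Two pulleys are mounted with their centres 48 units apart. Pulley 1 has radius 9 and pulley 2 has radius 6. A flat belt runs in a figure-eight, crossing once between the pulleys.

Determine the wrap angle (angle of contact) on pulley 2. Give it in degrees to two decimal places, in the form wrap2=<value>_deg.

wrap2=216.42_deg

crossed belt: β = asin((r1+r2)/C) = asin(15/48) = 18.2100°
wrap1 = wrap2 = π + 2β = 216.4199°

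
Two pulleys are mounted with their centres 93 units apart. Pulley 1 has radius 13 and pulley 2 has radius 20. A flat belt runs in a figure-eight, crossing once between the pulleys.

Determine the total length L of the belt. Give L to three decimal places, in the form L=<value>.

crossed belt: β = asin((r1+r2)/C) = asin(33/93) = 20.7836°
wrap1 = wrap2 = π + 2β = 221.5671°
tangent length = C·cosβ = 86.9483
L = (r1+r2)·wrap + 2·C·cosβ = 33·3.8671 + 2·86.9483 = 301.5100

L=301.510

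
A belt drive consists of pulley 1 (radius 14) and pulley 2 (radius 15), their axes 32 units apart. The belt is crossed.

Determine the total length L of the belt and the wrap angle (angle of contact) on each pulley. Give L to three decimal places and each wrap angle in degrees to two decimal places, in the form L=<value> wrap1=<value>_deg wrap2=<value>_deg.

L=183.953 wrap1=309.98_deg wrap2=309.98_deg

crossed belt: β = asin((r1+r2)/C) = asin(29/32) = 64.9922°
wrap1 = wrap2 = π + 2β = 309.9843°
tangent length = C·cosβ = 13.5277
L = (r1+r2)·wrap + 2·C·cosβ = 29·5.4102 + 2·13.5277 = 183.9527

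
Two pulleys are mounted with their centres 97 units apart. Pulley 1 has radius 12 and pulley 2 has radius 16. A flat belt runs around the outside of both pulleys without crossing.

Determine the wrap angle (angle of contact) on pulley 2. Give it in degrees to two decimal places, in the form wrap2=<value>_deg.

open belt: β = asin((r2−r1)/C) = asin(4/97) = 2.3634°
wrap1 = π − 2β = 175.2732°
wrap2 = π + 2β = 184.7268°

wrap2=184.73_deg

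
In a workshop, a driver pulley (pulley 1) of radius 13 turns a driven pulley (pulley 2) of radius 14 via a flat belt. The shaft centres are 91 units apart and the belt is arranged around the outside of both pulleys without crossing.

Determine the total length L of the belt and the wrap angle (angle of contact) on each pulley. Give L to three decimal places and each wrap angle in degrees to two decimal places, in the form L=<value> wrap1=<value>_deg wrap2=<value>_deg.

open belt: β = asin((r2−r1)/C) = asin(1/91) = 0.6296°
wrap1 = π − 2β = 178.7407°
wrap2 = π + 2β = 181.2593°
tangent length = C·cosβ = 90.9945
L = r1·wrap1 + r2·wrap2 + 2·C·cosβ = 13·3.1196 + 14·3.1636 + 2·90.9945 = 266.8340

L=266.834 wrap1=178.74_deg wrap2=181.26_deg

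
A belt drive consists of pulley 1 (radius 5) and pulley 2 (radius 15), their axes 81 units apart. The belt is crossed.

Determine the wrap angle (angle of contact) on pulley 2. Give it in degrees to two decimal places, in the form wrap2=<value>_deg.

crossed belt: β = asin((r1+r2)/C) = asin(20/81) = 14.2949°
wrap1 = wrap2 = π + 2β = 208.5899°

wrap2=208.59_deg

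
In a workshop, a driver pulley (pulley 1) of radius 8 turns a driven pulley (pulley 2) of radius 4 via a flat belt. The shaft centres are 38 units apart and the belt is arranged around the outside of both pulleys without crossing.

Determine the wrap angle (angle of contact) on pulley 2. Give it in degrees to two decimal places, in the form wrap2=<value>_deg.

open belt: β = asin((r2−r1)/C) = asin(-4/38) = -6.0423°
wrap1 = π − 2β = 192.0847°
wrap2 = π + 2β = 167.9153°

wrap2=167.92_deg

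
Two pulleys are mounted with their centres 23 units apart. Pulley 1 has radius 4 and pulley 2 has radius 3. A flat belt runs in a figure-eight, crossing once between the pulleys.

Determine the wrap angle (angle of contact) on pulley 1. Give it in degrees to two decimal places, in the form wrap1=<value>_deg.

crossed belt: β = asin((r1+r2)/C) = asin(7/23) = 17.7189°
wrap1 = wrap2 = π + 2β = 215.4379°

wrap1=215.44_deg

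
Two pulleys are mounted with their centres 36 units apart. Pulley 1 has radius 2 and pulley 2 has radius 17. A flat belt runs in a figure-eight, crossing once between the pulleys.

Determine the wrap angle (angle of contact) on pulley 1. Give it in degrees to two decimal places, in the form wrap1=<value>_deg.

wrap1=243.71_deg

crossed belt: β = asin((r1+r2)/C) = asin(19/36) = 31.8554°
wrap1 = wrap2 = π + 2β = 243.7109°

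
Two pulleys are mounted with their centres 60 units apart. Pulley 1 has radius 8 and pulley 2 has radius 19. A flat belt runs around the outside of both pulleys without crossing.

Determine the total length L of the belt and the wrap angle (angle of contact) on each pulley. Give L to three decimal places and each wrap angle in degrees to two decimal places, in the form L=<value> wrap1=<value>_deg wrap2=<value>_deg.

open belt: β = asin((r2−r1)/C) = asin(11/60) = 10.5640°
wrap1 = π − 2β = 158.8720°
wrap2 = π + 2β = 201.1280°
tangent length = C·cosβ = 58.9830
L = r1·wrap1 + r2·wrap2 + 2·C·cosβ = 8·2.7728 + 19·3.5103 + 2·58.9830 = 206.8454

L=206.845 wrap1=158.87_deg wrap2=201.13_deg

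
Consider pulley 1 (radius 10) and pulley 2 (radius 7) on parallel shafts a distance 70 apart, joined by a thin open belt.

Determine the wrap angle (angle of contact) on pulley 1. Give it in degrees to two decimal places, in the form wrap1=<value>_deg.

open belt: β = asin((r2−r1)/C) = asin(-3/70) = -2.4563°
wrap1 = π − 2β = 184.9126°
wrap2 = π + 2β = 175.0874°

wrap1=184.91_deg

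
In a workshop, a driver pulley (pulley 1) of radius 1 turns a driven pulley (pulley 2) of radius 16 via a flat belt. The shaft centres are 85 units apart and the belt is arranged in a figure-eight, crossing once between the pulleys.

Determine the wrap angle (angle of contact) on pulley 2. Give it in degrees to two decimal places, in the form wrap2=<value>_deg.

crossed belt: β = asin((r1+r2)/C) = asin(17/85) = 11.5370°
wrap1 = wrap2 = π + 2β = 203.0739°

wrap2=203.07_deg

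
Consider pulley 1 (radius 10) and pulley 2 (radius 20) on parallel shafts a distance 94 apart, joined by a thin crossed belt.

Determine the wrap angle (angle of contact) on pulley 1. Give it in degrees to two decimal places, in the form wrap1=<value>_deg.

crossed belt: β = asin((r1+r2)/C) = asin(30/94) = 18.6115°
wrap1 = wrap2 = π + 2β = 217.2229°

wrap1=217.22_deg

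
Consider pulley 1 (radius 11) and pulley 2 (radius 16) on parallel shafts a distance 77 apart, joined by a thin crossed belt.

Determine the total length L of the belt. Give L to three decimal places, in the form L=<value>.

crossed belt: β = asin((r1+r2)/C) = asin(27/77) = 20.5270°
wrap1 = wrap2 = π + 2β = 221.0541°
tangent length = C·cosβ = 72.1110
L = (r1+r2)·wrap + 2·C·cosβ = 27·3.8581 + 2·72.1110 = 248.3913

L=248.391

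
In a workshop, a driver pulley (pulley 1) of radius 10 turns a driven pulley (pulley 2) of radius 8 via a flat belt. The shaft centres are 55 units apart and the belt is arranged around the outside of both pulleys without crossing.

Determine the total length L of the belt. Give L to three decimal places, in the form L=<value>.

L=166.621

open belt: β = asin((r2−r1)/C) = asin(-2/55) = -2.0839°
wrap1 = π − 2β = 184.1679°
wrap2 = π + 2β = 175.8321°
tangent length = C·cosβ = 54.9636
L = r1·wrap1 + r2·wrap2 + 2·C·cosβ = 10·3.2143 + 8·3.0688 + 2·54.9636 = 166.6214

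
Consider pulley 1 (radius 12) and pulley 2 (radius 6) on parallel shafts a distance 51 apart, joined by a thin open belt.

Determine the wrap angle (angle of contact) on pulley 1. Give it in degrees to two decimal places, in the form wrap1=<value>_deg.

wrap1=193.51_deg

open belt: β = asin((r2−r1)/C) = asin(-6/51) = -6.7563°
wrap1 = π − 2β = 193.5127°
wrap2 = π + 2β = 166.4873°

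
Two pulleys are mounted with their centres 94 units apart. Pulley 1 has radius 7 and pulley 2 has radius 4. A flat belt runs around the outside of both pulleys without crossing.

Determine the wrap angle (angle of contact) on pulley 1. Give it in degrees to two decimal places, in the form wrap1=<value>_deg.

wrap1=183.66_deg

open belt: β = asin((r2−r1)/C) = asin(-3/94) = -1.8289°
wrap1 = π − 2β = 183.6578°
wrap2 = π + 2β = 176.3422°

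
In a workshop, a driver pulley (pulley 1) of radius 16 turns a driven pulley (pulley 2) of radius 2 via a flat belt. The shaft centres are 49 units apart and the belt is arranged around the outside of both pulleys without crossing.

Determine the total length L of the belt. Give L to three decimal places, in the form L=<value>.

L=158.577

open belt: β = asin((r2−r1)/C) = asin(-14/49) = -16.6015°
wrap1 = π − 2β = 213.2031°
wrap2 = π + 2β = 146.7969°
tangent length = C·cosβ = 46.9574
L = r1·wrap1 + r2·wrap2 + 2·C·cosβ = 16·3.7211 + 2·2.5621 + 2·46.9574 = 158.5766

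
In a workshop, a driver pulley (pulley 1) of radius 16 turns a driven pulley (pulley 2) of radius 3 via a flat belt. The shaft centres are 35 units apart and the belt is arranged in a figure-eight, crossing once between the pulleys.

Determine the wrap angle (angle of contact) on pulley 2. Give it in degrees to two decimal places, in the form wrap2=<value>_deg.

crossed belt: β = asin((r1+r2)/C) = asin(19/35) = 32.8783°
wrap1 = wrap2 = π + 2β = 245.7567°

wrap2=245.76_deg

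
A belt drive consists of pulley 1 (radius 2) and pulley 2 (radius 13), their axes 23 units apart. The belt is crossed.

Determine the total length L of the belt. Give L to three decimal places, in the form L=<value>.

L=103.309

crossed belt: β = asin((r1+r2)/C) = asin(15/23) = 40.7057°
wrap1 = wrap2 = π + 2β = 261.4114°
tangent length = C·cosβ = 17.4356
L = (r1+r2)·wrap + 2·C·cosβ = 15·4.5625 + 2·17.4356 = 103.3085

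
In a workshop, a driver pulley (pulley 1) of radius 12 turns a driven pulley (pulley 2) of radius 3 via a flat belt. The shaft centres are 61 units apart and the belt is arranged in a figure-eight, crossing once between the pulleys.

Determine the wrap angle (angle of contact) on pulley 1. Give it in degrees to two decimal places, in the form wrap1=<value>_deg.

wrap1=208.47_deg

crossed belt: β = asin((r1+r2)/C) = asin(15/61) = 14.2351°
wrap1 = wrap2 = π + 2β = 208.4702°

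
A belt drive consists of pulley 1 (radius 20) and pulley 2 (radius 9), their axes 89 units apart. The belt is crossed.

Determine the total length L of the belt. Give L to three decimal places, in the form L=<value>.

crossed belt: β = asin((r1+r2)/C) = asin(29/89) = 19.0166°
wrap1 = wrap2 = π + 2β = 218.0333°
tangent length = C·cosβ = 84.1427
L = (r1+r2)·wrap + 2·C·cosβ = 29·3.8054 + 2·84.1427 = 278.6420

L=278.642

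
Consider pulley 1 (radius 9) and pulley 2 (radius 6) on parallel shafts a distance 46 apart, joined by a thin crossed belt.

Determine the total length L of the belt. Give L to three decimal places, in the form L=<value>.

crossed belt: β = asin((r1+r2)/C) = asin(15/46) = 19.0314°
wrap1 = wrap2 = π + 2β = 218.0629°
tangent length = C·cosβ = 43.4856
L = (r1+r2)·wrap + 2·C·cosβ = 15·3.8059 + 2·43.4856 = 144.0600

L=144.060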